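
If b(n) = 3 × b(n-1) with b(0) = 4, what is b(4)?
Computing step by step:
b(0) = 4
b(1) = 3 × 4 = 12
b(2) = 3 × 12 = 36
b(3) = 3 × 36 = 108
b(4) = 3 × 108 = 324

324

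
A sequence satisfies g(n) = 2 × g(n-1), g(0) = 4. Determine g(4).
Computing step by step:
g(0) = 4
g(1) = 2 × 4 = 8
g(2) = 2 × 8 = 16
g(3) = 2 × 16 = 32
g(4) = 2 × 32 = 64

64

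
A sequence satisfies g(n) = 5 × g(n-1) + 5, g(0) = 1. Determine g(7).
Computing step by step:
g(0) = 1
g(1) = 5 × 1 + 5 = 10
g(2) = 5 × 10 + 5 = 55
g(3) = 5 × 55 + 5 = 280
g(4) = 5 × 280 + 5 = 1405
g(5) = 5 × 1405 + 5 = 7030
g(6) = 5 × 7030 + 5 = 35155
g(7) = 5 × 35155 + 5 = 175780

175780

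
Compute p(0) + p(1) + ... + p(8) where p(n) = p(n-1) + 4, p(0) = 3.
Computing the sequence terms: 3, 7, 11, 15, 19, 23, 27, 31, 35
Adding these values together:

171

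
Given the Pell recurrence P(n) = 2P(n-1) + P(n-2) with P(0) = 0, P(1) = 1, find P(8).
Computing the sequence terms:
0, 1, 2, 5, 12, 29, 70, 169, 408

408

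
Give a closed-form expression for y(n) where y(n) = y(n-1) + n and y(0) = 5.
Recurrence: y(n) = y(n-1) + n, initial: y(0) = 5.
Telescoping: y(n) = y(0) + Σᵢ₌₁ⁿ i = 5 + n(n+1)/2.

y(n) = n(n+1)/2 + 5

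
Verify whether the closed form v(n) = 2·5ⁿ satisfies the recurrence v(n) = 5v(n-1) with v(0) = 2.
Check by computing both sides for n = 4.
From the recurrence with v(0) = 2:
  v(0) = 2, v(1) = 10, v(2) = 50, v(3) = 250, v(4) = 1250
  so the recurrence gives v(4) = 1250.
From the proposed closed form v(n) = 2·5ⁿ:
  v(4) = 1250.
Both sides give 1250 at n = 4, and the initial condition(s) match, so the closed form is consistent.

Yes, the closed form is correct.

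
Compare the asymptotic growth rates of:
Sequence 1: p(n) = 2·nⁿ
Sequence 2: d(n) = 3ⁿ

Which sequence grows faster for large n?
Comparing growth rates:
Growth-rate hierarchy: log n ≺ any polynomial ≺ any exponential cⁿ (c>1) ≺ n! ≺ nⁿ.
super-exponential nⁿ dominates exponential base 3 asymptotically.

p(n) grows faster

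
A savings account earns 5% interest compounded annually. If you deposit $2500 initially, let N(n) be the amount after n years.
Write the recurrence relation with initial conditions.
Each year the balance grows by 5%, i.e. is multiplied by 1 + 5/100 = 1.05, so N(n) = 1.05 × N(n-1). The initial deposit gives N(0) = 2500.
Unrolling gives the closed form N(n) = 2500 × (1.05)ⁿ.

N(n) = 1.05 × N(n-1), N(0) = 2500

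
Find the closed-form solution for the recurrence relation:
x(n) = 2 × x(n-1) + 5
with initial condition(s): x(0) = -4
Recurrence: x(n) = 2 × x(n-1) + 5, initial: x(0) = -4.
Try x(n) = A·2ⁿ + C. Substituting: A·2ⁿ + C = 2(A·2ⁿ⁻¹ + C) + 5 = A·2ⁿ + 2C + 5, so C = 2C + 5, giving C = -5. Then x(0) = A - 5 = -4 gives A = 1.

x(n) = 2ⁿ - 5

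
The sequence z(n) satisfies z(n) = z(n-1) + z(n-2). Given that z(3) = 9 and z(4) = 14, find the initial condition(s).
Work backwards using z(k) = z(k+2) - z(k+1):
z(2) = z(4) - z(3) = 14 - 9 = 5
z(1) = z(3) - z(2) = 9 - 5 = 4
z(0) = z(2) - z(1) = 5 - 4 = 1

z(0) = 1, z(1) = 4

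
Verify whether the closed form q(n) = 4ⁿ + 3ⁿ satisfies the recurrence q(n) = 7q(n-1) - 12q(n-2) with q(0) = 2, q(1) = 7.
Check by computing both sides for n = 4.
From the recurrence with q(0) = 2, q(1) = 7:
  q(0) = 2, q(1) = 7, q(2) = 25, q(3) = 91, q(4) = 337
  so the recurrence gives q(4) = 337.
From the proposed closed form q(n) = 4ⁿ + 3ⁿ:
  q(4) = 337.
Both sides give 337 at n = 4, and the initial condition(s) match, so the closed form is consistent.

Yes, the closed form is correct.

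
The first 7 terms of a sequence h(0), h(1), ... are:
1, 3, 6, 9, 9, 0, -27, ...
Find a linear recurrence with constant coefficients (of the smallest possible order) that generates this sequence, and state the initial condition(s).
Look for the lowest-order linear relation among consecutive terms.
Observation: h(n) - 3·h(n-1) - (-3)·h(n-2) = 0 holds for the shown terms, and no order-1 relation h(n) = α·h(n-1) + β fits.
Check at n=3: 3·6 + (-3)·3 = 9. ✓

h(n) = 3h(n-1) - 3h(n-2), h(0) = 1, h(1) = 3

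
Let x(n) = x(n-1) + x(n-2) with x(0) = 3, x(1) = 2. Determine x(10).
Computing the sequence terms:
3, 2, 5, 7, 12, 19, 31, 50, 81, 131, 212

212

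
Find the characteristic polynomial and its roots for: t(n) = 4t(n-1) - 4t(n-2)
Substitute t(n) = rⁿ and divide through by rⁿ⁻²: r² - 4r + 4 = 0
Factor: (r - 2)² = 0, so r = 2 (double root).
General solution: t(n) = (A + Bn)·2ⁿ

Characteristic: r² - 4r + 4 = 0, Roots: r = 2 (double root)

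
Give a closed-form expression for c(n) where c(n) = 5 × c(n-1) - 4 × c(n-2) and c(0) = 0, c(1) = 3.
Recurrence: c(n) = 5 × c(n-1) - 4 × c(n-2), initial: c(0) = 0, c(1) = 3.
Characteristic equation: r² - 5r + 4 = 0, which factors as (r - 4)(r - 1) = 0, so r = 4, 1. General solution c(n) = A·4ⁿ + B·1ⁿ. From c(0) = 0: A + B = 0. From c(1) = 3: 4A + 1B = 3. Solving gives A = 1, B = -1.

c(n) = 4ⁿ - 1ⁿ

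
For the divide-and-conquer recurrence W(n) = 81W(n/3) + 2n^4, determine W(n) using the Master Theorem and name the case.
Master Theorem template: W(n) = a·W(n/b) + f(n).
Here: a=81, b=3, f(n)=2n^4
Compute log_b(a) = log_3(81) = 4.
f(n) = 2n^4 = Θ(n^4). Case 2: W(n) = Θ(n^4 log n).

Case 2: W(n) = Θ(n^4 log n)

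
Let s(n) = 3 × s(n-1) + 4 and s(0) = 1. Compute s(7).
Computing step by step:
s(0) = 1
s(1) = 3 × 1 + 4 = 7
s(2) = 3 × 7 + 4 = 25
s(3) = 3 × 25 + 4 = 79
s(4) = 3 × 79 + 4 = 241
s(5) = 3 × 241 + 4 = 727
s(6) = 3 × 727 + 4 = 2185
s(7) = 3 × 2185 + 4 = 6559

6559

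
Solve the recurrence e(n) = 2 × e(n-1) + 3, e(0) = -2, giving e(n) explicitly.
Recurrence: e(n) = 2 × e(n-1) + 3, initial: e(0) = -2.
Try e(n) = A·2ⁿ + C. Substituting: A·2ⁿ + C = 2(A·2ⁿ⁻¹ + C) + 3 = A·2ⁿ + 2C + 3, so C = 2C + 3, giving C = -3. Then e(0) = A - 3 = -2 gives A = 1.

e(n) = 2ⁿ - 3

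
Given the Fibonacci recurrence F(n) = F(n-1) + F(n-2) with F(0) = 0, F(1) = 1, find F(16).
Computing the sequence terms:
0, 1, 1, 2, 3, 5, 8, 13, 21, 34, 55, 89, 144, 233, 377, 610, 987

987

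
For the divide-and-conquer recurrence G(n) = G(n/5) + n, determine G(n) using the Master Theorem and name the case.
Master Theorem template: G(n) = a·G(n/b) + f(n).
Here: a=1, b=5, f(n)=n
Compute log_b(a) = log_5(1) = 0.
f(n) = n = Ω(n^(0+ε)) with ε = 1, and the regularity condition holds (a·f(n/b) = (a/b^1)·f(n) with a/b^1 = 5^-1 < 1). Case 3: G(n) = Θ(f(n)) = Θ(n).

Case 3: G(n) = Θ(n)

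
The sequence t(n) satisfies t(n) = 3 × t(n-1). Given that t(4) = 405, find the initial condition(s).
In general t(n) = 3ⁿ · t(0). At n = 4: t(0) = t(4) / 3^4 = 405 / 81 = 5.

t(0) = 5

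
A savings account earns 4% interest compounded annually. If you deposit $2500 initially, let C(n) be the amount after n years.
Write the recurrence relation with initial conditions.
Each year the balance grows by 4%, i.e. is multiplied by 1 + 4/100 = 1.04, so C(n) = 1.04 × C(n-1). The initial deposit gives C(0) = 2500.
Unrolling gives the closed form C(n) = 2500 × (1.04)ⁿ.

C(n) = 1.04 × C(n-1), C(0) = 2500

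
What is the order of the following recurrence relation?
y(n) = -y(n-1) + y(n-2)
The order is the largest lag k for which y(n-k) appears. Here the deepest term is y(n-2), so the order is 2.

Order 2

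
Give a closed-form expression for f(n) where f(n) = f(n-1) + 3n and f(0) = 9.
Recurrence: f(n) = f(n-1) + 3n, initial: f(0) = 9.
Telescoping: f(n) = f(0) + 3·Σᵢ₌₁ⁿ i = 9 + 3·n(n+1)/2.

f(n) = 3·n(n+1)/2 + 9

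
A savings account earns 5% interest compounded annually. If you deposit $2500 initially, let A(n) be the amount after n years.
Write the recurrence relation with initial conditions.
Each year the balance grows by 5%, i.e. is multiplied by 1 + 5/100 = 1.05, so A(n) = 1.05 × A(n-1). The initial deposit gives A(0) = 2500.
Unrolling gives the closed form A(n) = 2500 × (1.05)ⁿ.

A(n) = 1.05 × A(n-1), A(0) = 2500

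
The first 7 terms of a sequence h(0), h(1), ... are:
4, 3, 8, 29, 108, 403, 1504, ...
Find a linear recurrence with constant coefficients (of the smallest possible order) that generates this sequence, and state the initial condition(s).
Look for the lowest-order linear relation among consecutive terms.
Observation: h(n) - 4·h(n-1) - (-1)·h(n-2) = 0 holds for the shown terms, and no order-1 relation h(n) = α·h(n-1) + β fits.
Check at n=3: 4·8 + (-1)·3 = 29. ✓

h(n) = 4h(n-1) - h(n-2), h(0) = 4, h(1) = 3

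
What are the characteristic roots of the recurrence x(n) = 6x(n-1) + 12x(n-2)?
Substitute x(n) = rⁿ and divide through by rⁿ⁻²: r² - 6r - 12 = 0
Discriminant: 6² + 4·12 = 84, not a perfect square, so by the quadratic formula r = (6 ± √84)/2.
General solution: x(n) = A·r₁ⁿ + B·r₂ⁿ where r₁,r₂ = (6 ± √84)/2

Characteristic: r² - 6r - 12 = 0, Roots: r = (6 ± √84)/2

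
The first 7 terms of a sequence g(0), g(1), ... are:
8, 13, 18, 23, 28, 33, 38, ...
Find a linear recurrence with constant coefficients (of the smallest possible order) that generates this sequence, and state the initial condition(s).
Look for the lowest-order linear relation among consecutive terms.
Observation: consecutive differences are constant (= 5).
Check at n=2: 1·13 + 5 = 18. ✓

g(n) = g(n-1) + 5, g(0) = 8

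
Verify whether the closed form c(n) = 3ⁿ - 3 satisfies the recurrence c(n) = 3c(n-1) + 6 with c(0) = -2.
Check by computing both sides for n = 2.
From the recurrence with c(0) = -2:
  c(0) = -2, c(1) = 0, c(2) = 6
  so the recurrence gives c(2) = 6.
From the proposed closed form c(n) = 3ⁿ - 3:
  c(2) = 6.
Both sides give 6 at n = 2, and the initial condition(s) match, so the closed form is consistent.

Yes, the closed form is correct.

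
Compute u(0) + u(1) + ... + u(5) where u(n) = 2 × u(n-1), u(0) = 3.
Computing the sequence terms: 3, 6, 12, 24, 48, 96
Adding these values together:

189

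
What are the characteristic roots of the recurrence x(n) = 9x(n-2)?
Substitute x(n) = rⁿ and divide through by rⁿ⁻²: r² - 9 = 0
Factor: (r + 3)(r - 3) = 0, so r = -3, 3.
General solution: x(n) = A·(-3)ⁿ + B·3ⁿ

Characteristic: r² - 9 = 0, Roots: r = -3, 3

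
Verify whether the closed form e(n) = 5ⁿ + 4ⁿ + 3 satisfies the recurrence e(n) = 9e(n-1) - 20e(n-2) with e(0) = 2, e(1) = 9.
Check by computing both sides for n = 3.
From the recurrence with e(0) = 2, e(1) = 9:
  e(0) = 2, e(1) = 9, e(2) = 41, e(3) = 189
  so the recurrence gives e(3) = 189.
From the proposed closed form e(n) = 5ⁿ + 4ⁿ + 3:
  e(3) = 192.
The recurrence gives 189 but the closed form gives 192, so the closed form does not satisfy the recurrence.

No, the closed form is incorrect.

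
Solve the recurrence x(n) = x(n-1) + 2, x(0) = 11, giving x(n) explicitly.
Recurrence: x(n) = x(n-1) + 2, initial: x(0) = 11.
Each step adds 2, so x(n) = x(0) + 2n = 2n + 11.

x(n) = 2n + 11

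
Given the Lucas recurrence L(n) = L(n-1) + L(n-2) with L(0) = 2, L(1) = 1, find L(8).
Computing the sequence terms:
2, 1, 3, 4, 7, 11, 18, 29, 47

47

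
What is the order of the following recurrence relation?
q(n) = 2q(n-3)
The order is the largest lag k for which q(n-k) appears. Here the deepest term is q(n-3), so the order is 3.

Order 3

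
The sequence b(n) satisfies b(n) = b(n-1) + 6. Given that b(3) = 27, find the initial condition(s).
b(3) = b(0) + 3·6, so b(0) = 27 - 18 = 9.

b(0) = 9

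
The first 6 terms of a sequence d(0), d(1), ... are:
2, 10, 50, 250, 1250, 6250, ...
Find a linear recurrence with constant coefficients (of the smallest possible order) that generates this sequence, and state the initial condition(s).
Look for the lowest-order linear relation among consecutive terms.
Observation: each term is 5× the previous.
Check at n=2: 5·10 = 50. ✓

d(n) = 5 × d(n-1), d(0) = 2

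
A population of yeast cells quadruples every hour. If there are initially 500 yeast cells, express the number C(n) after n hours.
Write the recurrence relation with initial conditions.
Each hour multiplies the count by 4, so the count after n hours depends only on the count after n-1 hours: C(n) = 4 × C(n-1). The starting count gives C(0) = 500.
Unrolling n times gives the closed form C(n) = 500 × 4ⁿ.

C(n) = 4 × C(n-1), C(0) = 500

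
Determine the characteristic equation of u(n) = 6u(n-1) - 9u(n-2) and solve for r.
Substitute u(n) = rⁿ and divide through by rⁿ⁻²: r² - 6r + 9 = 0
Factor: (r - 3)² = 0, so r = 3 (double root).
General solution: u(n) = (A + Bn)·3ⁿ

Characteristic: r² - 6r + 9 = 0, Roots: r = 3 (double root)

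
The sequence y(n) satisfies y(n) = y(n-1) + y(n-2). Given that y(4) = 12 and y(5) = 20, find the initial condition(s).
Work backwards using y(k) = y(k+2) - y(k+1):
y(3) = y(5) - y(4) = 20 - 12 = 8
y(2) = y(4) - y(3) = 12 - 8 = 4
y(1) = y(3) - y(2) = 8 - 4 = 4
y(0) = y(2) - y(1) = 4 - 4 = 0

y(0) = 0, y(1) = 4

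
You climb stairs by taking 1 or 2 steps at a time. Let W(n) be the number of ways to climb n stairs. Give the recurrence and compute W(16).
Condition on the size of the last step (1 to 2): before it there were n-1, …, n-2 stairs climbed, and these cases are disjoint, so W(n) = W(n-1) + W(n-2) (Fibonacci-type sequence).
Initial conditions by direct count (compositions of i into parts ≤ 2): W(1) = 1; W(2) = 2.
Iterating the recurrence: W(3) = 3, W(4) = 5, W(5) = 8, W(6) = 13, W(7) = 21, W(8) = 34, W(9) = 55, W(10) = 89, W(11) = 144, W(12) = 233, W(13) = 377, W(14) = 610, W(15) = 987, W(16) = 1597.

W(n) = W(n-1) + W(n-2), W(1) = 1, W(2) = 2; W(16) = 1597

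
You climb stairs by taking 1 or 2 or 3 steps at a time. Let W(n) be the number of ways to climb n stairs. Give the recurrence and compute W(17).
Condition on the size of the last step (1 to 3): before it there were n-1, …, n-3 stairs climbed, and these cases are disjoint, so W(n) = W(n-1) + W(n-2) + W(n-3) (order-3 linear recurrence).
Initial conditions by direct count (compositions of i into parts ≤ 3): W(1) = 1; W(2) = 2; W(3) = 4.
Iterating the recurrence: W(4) = 7, W(5) = 13, W(6) = 24, W(7) = 44, W(8) = 81, W(9) = 149, W(10) = 274, W(11) = 504, W(12) = 927, W(13) = 1705, W(14) = 3136, W(15) = 5768, W(16) = 10609, W(17) = 19513.

W(n) = W(n-1) + W(n-2) + W(n-3), W(1) = 1, W(2) = 2, W(3) = 4; W(17) = 19513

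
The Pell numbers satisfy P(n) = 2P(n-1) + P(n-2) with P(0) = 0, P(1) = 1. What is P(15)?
Computing the sequence terms:
0, 1, 2, 5, 12, 29, 70, 169, 408, 985, 2378, 5741, 13860, 33461, 80782, 195025

195025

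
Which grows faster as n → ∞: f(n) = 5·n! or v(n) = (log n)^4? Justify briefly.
Comparing growth rates:
Growth-rate hierarchy: log n ≺ any polynomial ≺ any exponential cⁿ (c>1) ≺ n! ≺ nⁿ.
factorial dominates polylogarithmic (log n)^4 asymptotically.

f(n) grows faster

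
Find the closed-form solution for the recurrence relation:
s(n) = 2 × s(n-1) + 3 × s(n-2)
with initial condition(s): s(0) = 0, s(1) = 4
Recurrence: s(n) = 2 × s(n-1) + 3 × s(n-2), initial: s(0) = 0, s(1) = 4.
Characteristic equation: r² - 2r - 3 = 0, which factors as (r - 3)(r + 1) = 0, so r = 3, -1. General solution s(n) = A·3ⁿ + B·(-1)ⁿ. From s(0) = 0: A + B = 0. From s(1) = 4: 3A - 1B = 4. Solving gives A = 1, B = -1.

s(n) = 3ⁿ - (-1)ⁿ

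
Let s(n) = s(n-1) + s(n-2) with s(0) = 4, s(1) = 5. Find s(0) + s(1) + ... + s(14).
Computing the sequence terms: 4, 5, 9, 14, 23, 37, 60, 97, 157, 254, 411, 665, 1076, 1741, 2817
Adding these values together:

7370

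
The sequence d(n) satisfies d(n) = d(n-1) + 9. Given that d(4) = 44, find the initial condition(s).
d(4) = d(0) + 4·9, so d(0) = 44 - 36 = 8.

d(0) = 8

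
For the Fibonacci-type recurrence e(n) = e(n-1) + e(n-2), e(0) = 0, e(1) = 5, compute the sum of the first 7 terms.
Computing the sequence terms: 0, 5, 5, 10, 15, 25, 40
Adding these values together:

100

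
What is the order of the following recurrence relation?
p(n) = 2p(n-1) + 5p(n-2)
The order is the largest lag k for which p(n-k) appears. Here the deepest term is p(n-2), so the order is 2.

Order 2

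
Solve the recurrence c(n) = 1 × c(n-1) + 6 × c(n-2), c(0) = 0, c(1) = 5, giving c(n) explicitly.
Recurrence: c(n) = 1 × c(n-1) + 6 × c(n-2), initial: c(0) = 0, c(1) = 5.
Characteristic equation: r² - 1r - 6 = 0, which factors as (r - 3)(r + 2) = 0, so r = 3, -2. General solution c(n) = A·3ⁿ + B·(-2)ⁿ. From c(0) = 0: A + B = 0. From c(1) = 5: 3A - 2B = 5. Solving gives A = 1, B = -1.

c(n) = 3ⁿ - (-2)ⁿ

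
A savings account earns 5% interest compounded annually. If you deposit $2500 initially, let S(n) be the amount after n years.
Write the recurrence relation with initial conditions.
Each year the balance grows by 5%, i.e. is multiplied by 1 + 5/100 = 1.05, so S(n) = 1.05 × S(n-1). The initial deposit gives S(0) = 2500.
Unrolling gives the closed form S(n) = 2500 × (1.05)ⁿ.

S(n) = 1.05 × S(n-1), S(0) = 2500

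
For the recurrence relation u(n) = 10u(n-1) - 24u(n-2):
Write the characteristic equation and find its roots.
Substitute u(n) = rⁿ and divide through by rⁿ⁻²: r² - 10r + 24 = 0
Factor: (r - 4)(r - 6) = 0, so r = 4, 6.
General solution: u(n) = A·4ⁿ + B·6ⁿ

Characteristic: r² - 10r + 24 = 0, Roots: r = 4, 6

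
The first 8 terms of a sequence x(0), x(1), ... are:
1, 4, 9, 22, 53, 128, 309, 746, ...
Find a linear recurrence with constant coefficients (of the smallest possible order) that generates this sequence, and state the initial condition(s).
Look for the lowest-order linear relation among consecutive terms.
Observation: x(n) - 2·x(n-1) - (1)·x(n-2) = 0 holds for the shown terms, and no order-1 relation x(n) = α·x(n-1) + β fits.
Check at n=3: 2·9 + (1)·4 = 22. ✓

x(n) = 2x(n-1) + x(n-2), x(0) = 1, x(1) = 4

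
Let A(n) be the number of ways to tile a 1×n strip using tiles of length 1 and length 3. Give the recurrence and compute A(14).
Condition on the last tile: it has length 1 (leaving a 1×(n-1) strip) or length 3 (leaving a 1×(n-3) strip), so A(n) = A(n-1) + A(n-3) (order-3 linear recurrence).
For 0 ≤ i < 3 only unit tiles fit, so A(i) = 1.
Iterating the recurrence: A(3) = 2, A(4) = 3, A(5) = 4, A(6) = 6, A(7) = 9, A(8) = 13, A(9) = 19, A(10) = 28, A(11) = 41, A(12) = 60, A(13) = 88, A(14) = 129.

A(n) = A(n-1) + A(n-3), with A(i) = 1 for 0 ≤ i < 3; A(14) = 129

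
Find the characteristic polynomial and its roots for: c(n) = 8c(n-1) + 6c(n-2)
Substitute c(n) = rⁿ and divide through by rⁿ⁻²: r² - 8r - 6 = 0
Discriminant: 8² + 4·6 = 88, not a perfect square, so by the quadratic formula r = (8 ± √88)/2.
General solution: c(n) = A·r₁ⁿ + B·r₂ⁿ where r₁,r₂ = (8 ± √88)/2

Characteristic: r² - 8r - 6 = 0, Roots: r = (8 ± √88)/2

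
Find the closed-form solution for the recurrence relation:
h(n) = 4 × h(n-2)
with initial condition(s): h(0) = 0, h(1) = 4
Recurrence: h(n) = 4 × h(n-2), initial: h(0) = 0, h(1) = 4.
Characteristic equation: r² - 4 = 0, which factors as (r - 2)(r + 2) = 0, so r = 2, -2. General solution h(n) = A·2ⁿ + B·(-2)ⁿ. From h(0) = 0: A + B = 0. From h(1) = 4: 2A - 2B = 4. Solving gives A = 1, B = -1.

h(n) = 2ⁿ - (-2)ⁿ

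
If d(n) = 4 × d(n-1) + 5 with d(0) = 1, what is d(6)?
Computing step by step:
d(0) = 1
d(1) = 4 × 1 + 5 = 9
d(2) = 4 × 9 + 5 = 41
d(3) = 4 × 41 + 5 = 169
d(4) = 4 × 169 + 5 = 681
d(5) = 4 × 681 + 5 = 2729
d(6) = 4 × 2729 + 5 = 10921

10921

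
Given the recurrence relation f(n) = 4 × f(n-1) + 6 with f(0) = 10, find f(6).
Computing step by step:
f(0) = 10
f(1) = 4 × 10 + 6 = 46
f(2) = 4 × 46 + 6 = 190
f(3) = 4 × 190 + 6 = 766
f(4) = 4 × 766 + 6 = 3070
f(5) = 4 × 3070 + 6 = 12286
f(6) = 4 × 12286 + 6 = 49150

49150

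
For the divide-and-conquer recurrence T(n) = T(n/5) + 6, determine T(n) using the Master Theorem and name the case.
Master Theorem template: T(n) = a·T(n/b) + f(n).
Here: a=1, b=5, f(n)=6
Compute log_b(a) = log_5(1) = 0.
f(n) = 6 = Θ(1). Case 2: T(n) = Θ(log n).

Case 2: T(n) = Θ(log n)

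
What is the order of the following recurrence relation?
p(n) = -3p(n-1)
The order is the largest lag k for which p(n-k) appears. Here the deepest term is p(n-1), so the order is 1.

Order 1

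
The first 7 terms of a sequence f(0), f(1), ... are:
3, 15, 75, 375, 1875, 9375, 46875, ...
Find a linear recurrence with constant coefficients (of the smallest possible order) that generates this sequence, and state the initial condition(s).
Look for the lowest-order linear relation among consecutive terms.
Observation: each term is 5× the previous.
Check at n=2: 5·15 = 75. ✓

f(n) = 5 × f(n-1), f(0) = 3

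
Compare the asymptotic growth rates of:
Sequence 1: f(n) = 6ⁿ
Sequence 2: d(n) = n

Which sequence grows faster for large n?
Comparing growth rates:
Growth-rate hierarchy: log n ≺ any polynomial ≺ any exponential cⁿ (c>1) ≺ n! ≺ nⁿ.
exponential base 6 dominates polynomial degree 1 asymptotically.

f(n) grows faster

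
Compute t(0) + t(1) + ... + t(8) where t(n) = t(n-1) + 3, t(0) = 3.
Computing the sequence terms: 3, 6, 9, 12, 15, 18, 21, 24, 27
Adding these values together:

135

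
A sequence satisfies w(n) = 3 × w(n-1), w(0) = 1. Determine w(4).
Computing step by step:
w(0) = 1
w(1) = 3 × 1 = 3
w(2) = 3 × 3 = 9
w(3) = 3 × 9 = 27
w(4) = 3 × 27 = 81

81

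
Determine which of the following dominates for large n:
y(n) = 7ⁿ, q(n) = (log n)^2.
Comparing growth rates:
Growth-rate hierarchy: log n ≺ any polynomial ≺ any exponential cⁿ (c>1) ≺ n! ≺ nⁿ.
exponential base 7 dominates polylogarithmic (log n)^2 asymptotically.

y(n) grows faster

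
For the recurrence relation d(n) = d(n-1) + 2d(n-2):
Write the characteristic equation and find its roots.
Substitute d(n) = rⁿ and divide through by rⁿ⁻²: r² - r - 2 = 0
Factor: (r + 1)(r - 2) = 0, so r = -1, 2.
General solution: d(n) = A·(-1)ⁿ + B·2ⁿ

Characteristic: r² - r - 2 = 0, Roots: r = -1, 2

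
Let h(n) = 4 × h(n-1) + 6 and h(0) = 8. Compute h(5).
Computing step by step:
h(0) = 8
h(1) = 4 × 8 + 6 = 38
h(2) = 4 × 38 + 6 = 158
h(3) = 4 × 158 + 6 = 638
h(4) = 4 × 638 + 6 = 2558
h(5) = 4 × 2558 + 6 = 10238

10238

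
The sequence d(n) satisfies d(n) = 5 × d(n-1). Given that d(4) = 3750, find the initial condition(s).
In general d(n) = 5ⁿ · d(0). At n = 4: d(0) = d(4) / 5^4 = 3750 / 625 = 6.

d(0) = 6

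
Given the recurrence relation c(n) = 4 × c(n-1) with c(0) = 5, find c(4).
Computing step by step:
c(0) = 5
c(1) = 4 × 5 = 20
c(2) = 4 × 20 = 80
c(3) = 4 × 80 = 320
c(4) = 4 × 320 = 1280

1280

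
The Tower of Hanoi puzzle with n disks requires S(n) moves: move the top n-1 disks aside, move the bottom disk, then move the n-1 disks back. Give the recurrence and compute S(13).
Moving n disks = move the top n-1 disks aside (S(n-1) moves) + move the largest disk (1 move) + move the n-1 disks back on top (S(n-1) moves), so S(n) = 2S(n-1) + 1, with S(1) = 1 (a single disk takes one move).
First terms: 1, 3, 7, 15, 31, 63, … — each is one less than a power of 2. Indeed S(n) + 1 = 2(S(n-1) + 1) with S(1) + 1 = 2, so S(n) + 1 = 2ⁿ and S(n) = 2ⁿ - 1.
Hence S(13) = 2^13 - 1 = 8192 - 1 = 8191.

S(n) = 2S(n-1) + 1, S(1) = 1; S(13) = 8191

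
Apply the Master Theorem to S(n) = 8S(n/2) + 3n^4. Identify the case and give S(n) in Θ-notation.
Master Theorem template: S(n) = a·S(n/b) + f(n).
Here: a=8, b=2, f(n)=3n^4
Compute log_b(a) = log_2(8) = 3.
f(n) = 3n^4 = Ω(n^(3+ε)) with ε = 1, and the regularity condition holds (a·f(n/b) = (a/b^4)·f(n) with a/b^4 = 2^-1 < 1). Case 3: S(n) = Θ(f(n)) = Θ(n^4).

Case 3: S(n) = Θ(n^4)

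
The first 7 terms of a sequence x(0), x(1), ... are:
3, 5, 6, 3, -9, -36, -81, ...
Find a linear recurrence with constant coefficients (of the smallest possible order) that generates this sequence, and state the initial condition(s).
Look for the lowest-order linear relation among consecutive terms.
Observation: x(n) - 3·x(n-1) - (-3)·x(n-2) = 0 holds for the shown terms, and no order-1 relation x(n) = α·x(n-1) + β fits.
Check at n=3: 3·6 + (-3)·5 = 3. ✓

x(n) = 3x(n-1) - 3x(n-2), x(0) = 3, x(1) = 5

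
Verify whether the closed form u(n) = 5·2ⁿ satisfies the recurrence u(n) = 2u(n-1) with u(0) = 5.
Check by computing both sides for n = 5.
From the recurrence with u(0) = 5:
  u(0) = 5, u(1) = 10, u(2) = 20, u(3) = 40, u(4) = 80, u(5) = 160
  so the recurrence gives u(5) = 160.
From the proposed closed form u(n) = 5·2ⁿ:
  u(5) = 160.
Both sides give 160 at n = 5, and the initial condition(s) match, so the closed form is consistent.

Yes, the closed form is correct.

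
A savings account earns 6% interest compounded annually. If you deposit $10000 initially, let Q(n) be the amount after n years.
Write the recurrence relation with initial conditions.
Each year the balance grows by 6%, i.e. is multiplied by 1 + 6/100 = 1.06, so Q(n) = 1.06 × Q(n-1). The initial deposit gives Q(0) = 10000.
Unrolling gives the closed form Q(n) = 10000 × (1.06)ⁿ.

Q(n) = 1.06 × Q(n-1), Q(0) = 10000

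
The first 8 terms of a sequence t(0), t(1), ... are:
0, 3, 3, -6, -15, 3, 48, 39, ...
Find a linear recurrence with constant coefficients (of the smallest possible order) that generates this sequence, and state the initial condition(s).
Look for the lowest-order linear relation among consecutive terms.
Observation: t(n) - 1·t(n-1) - (-3)·t(n-2) = 0 holds for the shown terms, and no order-1 relation t(n) = α·t(n-1) + β fits.
Check at n=3: 1·3 + (-3)·3 = -6. ✓

t(n) = t(n-1) - 3t(n-2), t(0) = 0, t(1) = 3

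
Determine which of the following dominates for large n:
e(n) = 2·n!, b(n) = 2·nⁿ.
Comparing growth rates:
Growth-rate hierarchy: log n ≺ any polynomial ≺ any exponential cⁿ (c>1) ≺ n! ≺ nⁿ.
super-exponential nⁿ dominates factorial asymptotically.

b(n) grows faster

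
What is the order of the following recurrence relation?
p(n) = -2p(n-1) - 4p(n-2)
The order is the largest lag k for which p(n-k) appears. Here the deepest term is p(n-2), so the order is 2.

Order 2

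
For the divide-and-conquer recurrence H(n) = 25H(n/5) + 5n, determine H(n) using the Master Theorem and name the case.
Master Theorem template: H(n) = a·H(n/b) + f(n).
Here: a=25, b=5, f(n)=5n
Compute log_b(a) = log_5(25) = 2.
f(n) = 5n = O(n^(2-ε)) with ε = 1. Case 1: H(n) = Θ(n^log_b(a)) = Θ(n^2).

Case 1: H(n) = Θ(n^2)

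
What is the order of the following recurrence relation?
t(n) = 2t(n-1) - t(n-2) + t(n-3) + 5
The order is the largest lag k for which t(n-k) appears. Here the deepest term is t(n-3) (the 5 term is non-homogeneous and does not affect the order), so the order is 3.

Order 3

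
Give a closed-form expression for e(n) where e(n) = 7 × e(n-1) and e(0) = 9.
Recurrence: e(n) = 7 × e(n-1), initial: e(0) = 9.
Each term is 7 times the previous, so this is geometric with ratio 7. After n steps: e(n) = e(0)·7ⁿ = 9·7ⁿ.

e(n) = 9·7ⁿ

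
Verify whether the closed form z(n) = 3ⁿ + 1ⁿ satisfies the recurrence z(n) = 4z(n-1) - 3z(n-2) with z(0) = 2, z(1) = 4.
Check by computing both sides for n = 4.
From the recurrence with z(0) = 2, z(1) = 4:
  z(0) = 2, z(1) = 4, z(2) = 10, z(3) = 28, z(4) = 82
  so the recurrence gives z(4) = 82.
From the proposed closed form z(n) = 3ⁿ + 1ⁿ:
  z(4) = 82.
Both sides give 82 at n = 4, and the initial condition(s) match, so the closed form is consistent.

Yes, the closed form is correct.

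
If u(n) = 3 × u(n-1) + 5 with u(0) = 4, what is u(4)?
Computing step by step:
u(0) = 4
u(1) = 3 × 4 + 5 = 17
u(2) = 3 × 17 + 5 = 56
u(3) = 3 × 56 + 5 = 173
u(4) = 3 × 173 + 5 = 524

524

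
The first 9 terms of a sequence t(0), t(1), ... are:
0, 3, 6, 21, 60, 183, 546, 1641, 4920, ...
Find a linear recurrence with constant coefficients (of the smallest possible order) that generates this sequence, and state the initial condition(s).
Look for the lowest-order linear relation among consecutive terms.
Observation: t(n) - 2·t(n-1) - (3)·t(n-2) = 0 holds for the shown terms, and no order-1 relation t(n) = α·t(n-1) + β fits.
Check at n=3: 2·6 + (3)·3 = 21. ✓

t(n) = 2t(n-1) + 3t(n-2), t(0) = 0, t(1) = 3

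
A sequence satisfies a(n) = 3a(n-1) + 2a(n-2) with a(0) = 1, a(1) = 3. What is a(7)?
Computing the sequence terms:
1, 3, 11, 39, 139, 495, 1763, 6279

6279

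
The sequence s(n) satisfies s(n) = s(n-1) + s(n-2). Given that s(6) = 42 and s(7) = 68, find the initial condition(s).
Work backwards using s(k) = s(k+2) - s(k+1):
s(5) = s(7) - s(6) = 68 - 42 = 26
s(4) = s(6) - s(5) = 42 - 26 = 16
s(3) = s(5) - s(4) = 26 - 16 = 10
s(2) = s(4) - s(3) = 16 - 10 = 6
s(1) = s(3) - s(2) = 10 - 6 = 4
s(0) = s(2) - s(1) = 6 - 4 = 2

s(0) = 2, s(1) = 4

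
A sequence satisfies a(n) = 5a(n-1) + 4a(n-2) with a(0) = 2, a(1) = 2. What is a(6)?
Computing the sequence terms:
2, 2, 18, 98, 562, 3202, 18258

18258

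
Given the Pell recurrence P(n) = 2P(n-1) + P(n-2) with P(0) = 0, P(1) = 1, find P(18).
Computing the sequence terms:
0, 1, 2, 5, 12, 29, 70, 169, 408, 985, 2378, 5741, 13860, 33461, 80782, 195025, 470832, 1136689, 2744210

2744210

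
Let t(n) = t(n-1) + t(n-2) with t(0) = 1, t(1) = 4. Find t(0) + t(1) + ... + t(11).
Computing the sequence terms: 1, 4, 5, 9, 14, 23, 37, 60, 97, 157, 254, 411
Adding these values together:

1072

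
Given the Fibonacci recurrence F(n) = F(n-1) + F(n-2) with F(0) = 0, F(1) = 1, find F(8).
Computing the sequence terms:
0, 1, 1, 2, 3, 5, 8, 13, 21

21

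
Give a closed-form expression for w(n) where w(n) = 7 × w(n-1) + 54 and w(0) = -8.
Recurrence: w(n) = 7 × w(n-1) + 54, initial: w(0) = -8.
Try w(n) = A·7ⁿ + C. Substituting: A·7ⁿ + C = 7(A·7ⁿ⁻¹ + C) + 54 = A·7ⁿ + 7C + 54, so C = 7C + 54, giving C = -9. Then w(0) = A - 9 = -8 gives A = 1.

w(n) = 7ⁿ - 9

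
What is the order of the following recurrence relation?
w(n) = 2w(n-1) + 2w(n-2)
The order is the largest lag k for which w(n-k) appears. Here the deepest term is w(n-2), so the order is 2.

Order 2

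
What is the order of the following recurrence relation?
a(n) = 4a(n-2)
The order is the largest lag k for which a(n-k) appears. Here the deepest term is a(n-2), so the order is 2.

Order 2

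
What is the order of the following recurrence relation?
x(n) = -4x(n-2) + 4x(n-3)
The order is the largest lag k for which x(n-k) appears. Here the deepest term is x(n-3), so the order is 3.

Order 3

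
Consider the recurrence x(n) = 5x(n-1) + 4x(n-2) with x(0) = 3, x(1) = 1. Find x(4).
Computing the sequence terms:
3, 1, 17, 89, 513

513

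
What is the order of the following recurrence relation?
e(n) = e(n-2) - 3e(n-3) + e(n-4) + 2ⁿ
The order is the largest lag k for which e(n-k) appears. Here the deepest term is e(n-4) (the 2ⁿ term is non-homogeneous and does not affect the order), so the order is 4.

Order 4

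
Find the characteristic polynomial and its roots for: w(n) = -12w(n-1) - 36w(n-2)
Substitute w(n) = rⁿ and divide through by rⁿ⁻²: r² + 12r + 36 = 0
Factor: (r + 6)² = 0, so r = -6 (double root).
General solution: w(n) = (A + Bn)·(-6)ⁿ

Characteristic: r² + 12r + 36 = 0, Roots: r = -6 (double root)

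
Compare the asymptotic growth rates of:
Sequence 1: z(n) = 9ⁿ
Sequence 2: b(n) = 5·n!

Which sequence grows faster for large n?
Comparing growth rates:
Growth-rate hierarchy: log n ≺ any polynomial ≺ any exponential cⁿ (c>1) ≺ n! ≺ nⁿ.
factorial dominates exponential base 9 asymptotically.

b(n) grows faster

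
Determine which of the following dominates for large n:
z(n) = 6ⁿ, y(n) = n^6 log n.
Comparing growth rates:
Growth-rate hierarchy: log n ≺ any polynomial ≺ any exponential cⁿ (c>1) ≺ n! ≺ nⁿ.
exponential base 6 dominates polynomial degree 6 (with log factor) asymptotically.

z(n) grows faster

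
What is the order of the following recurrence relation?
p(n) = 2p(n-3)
The order is the largest lag k for which p(n-k) appears. Here the deepest term is p(n-3), so the order is 3.

Order 3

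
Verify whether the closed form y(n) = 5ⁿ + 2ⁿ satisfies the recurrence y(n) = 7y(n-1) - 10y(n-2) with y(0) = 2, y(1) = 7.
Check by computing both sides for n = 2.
From the recurrence with y(0) = 2, y(1) = 7:
  y(0) = 2, y(1) = 7, y(2) = 29
  so the recurrence gives y(2) = 29.
From the proposed closed form y(n) = 5ⁿ + 2ⁿ:
  y(2) = 29.
Both sides give 29 at n = 2, and the initial condition(s) match, so the closed form is consistent.

Yes, the closed form is correct.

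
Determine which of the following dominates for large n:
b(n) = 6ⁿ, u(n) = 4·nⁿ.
Comparing growth rates:
Growth-rate hierarchy: log n ≺ any polynomial ≺ any exponential cⁿ (c>1) ≺ n! ≺ nⁿ.
super-exponential nⁿ dominates exponential base 6 asymptotically.

u(n) grows faster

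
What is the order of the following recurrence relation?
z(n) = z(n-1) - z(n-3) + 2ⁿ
The order is the largest lag k for which z(n-k) appears. Here the deepest term is z(n-3) (the 2ⁿ term is non-homogeneous and does not affect the order), so the order is 3.

Order 3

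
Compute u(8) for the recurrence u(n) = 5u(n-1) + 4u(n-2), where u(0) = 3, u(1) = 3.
Computing the sequence terms:
3, 3, 27, 147, 843, 4803, 27387, 156147, 890283

890283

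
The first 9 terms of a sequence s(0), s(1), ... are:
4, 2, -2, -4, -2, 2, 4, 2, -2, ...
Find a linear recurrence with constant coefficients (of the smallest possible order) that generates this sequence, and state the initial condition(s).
Look for the lowest-order linear relation among consecutive terms.
Observation: s(n) - 1·s(n-1) - (-1)·s(n-2) = 0 holds for the shown terms, and no order-1 relation s(n) = α·s(n-1) + β fits.
Check at n=3: 1·-2 + (-1)·2 = -4. ✓

s(n) = s(n-1) - s(n-2), s(0) = 4, s(1) = 2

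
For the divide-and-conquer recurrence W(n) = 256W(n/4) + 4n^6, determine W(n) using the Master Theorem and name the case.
Master Theorem template: W(n) = a·W(n/b) + f(n).
Here: a=256, b=4, f(n)=4n^6
Compute log_b(a) = log_4(256) = 4.
f(n) = 4n^6 = Ω(n^(4+ε)) with ε = 2, and the regularity condition holds (a·f(n/b) = (a/b^6)·f(n) with a/b^6 = 4^-2 < 1). Case 3: W(n) = Θ(f(n)) = Θ(n^6).

Case 3: W(n) = Θ(n^6)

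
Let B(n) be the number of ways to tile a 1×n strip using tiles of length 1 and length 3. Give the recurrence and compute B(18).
Condition on the last tile: it has length 1 (leaving a 1×(n-1) strip) or length 3 (leaving a 1×(n-3) strip), so B(n) = B(n-1) + B(n-3) (order-3 linear recurrence).
For 0 ≤ i < 3 only unit tiles fit, so B(i) = 1.
Iterating the recurrence: B(3) = 2, B(4) = 3, B(5) = 4, B(6) = 6, B(7) = 9, B(8) = 13, B(9) = 19, B(10) = 28, B(11) = 41, B(12) = 60, B(13) = 88, B(14) = 129, B(15) = 189, B(16) = 277, B(17) = 406, B(18) = 595.

B(n) = B(n-1) + B(n-3), with B(i) = 1 for 0 ≤ i < 3; B(18) = 595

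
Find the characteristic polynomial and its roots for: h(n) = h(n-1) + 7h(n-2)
Substitute h(n) = rⁿ and divide through by rⁿ⁻²: r² - r - 7 = 0
Discriminant: 1² + 4·7 = 29, not a perfect square, so by the quadratic formula r = (1 ± √29)/2.
General solution: h(n) = A·r₁ⁿ + B·r₂ⁿ where r₁,r₂ = (1 ± √29)/2

Characteristic: r² - r - 7 = 0, Roots: r = (1 ± √29)/2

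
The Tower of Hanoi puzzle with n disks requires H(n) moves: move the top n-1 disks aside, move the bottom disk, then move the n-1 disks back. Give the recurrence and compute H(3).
Moving n disks = move the top n-1 disks aside (H(n-1) moves) + move the largest disk (1 move) + move the n-1 disks back on top (H(n-1) moves), so H(n) = 2H(n-1) + 1, with H(1) = 1 (a single disk takes one move).
First terms: 1, 3, 7, … — each is one less than a power of 2. Indeed H(n) + 1 = 2(H(n-1) + 1) with H(1) + 1 = 2, so H(n) + 1 = 2ⁿ and H(n) = 2ⁿ - 1.
Hence H(3) = 2^3 - 1 = 8 - 1 = 7.

H(n) = 2H(n-1) + 1, H(1) = 1; H(3) = 7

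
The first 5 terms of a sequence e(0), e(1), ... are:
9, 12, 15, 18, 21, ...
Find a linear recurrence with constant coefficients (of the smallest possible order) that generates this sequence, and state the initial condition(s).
Look for the lowest-order linear relation among consecutive terms.
Observation: consecutive differences are constant (= 3).
Check at n=2: 1·12 + 3 = 15. ✓

e(n) = e(n-1) + 3, e(0) = 9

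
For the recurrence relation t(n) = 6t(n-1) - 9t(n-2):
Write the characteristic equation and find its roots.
Substitute t(n) = rⁿ and divide through by rⁿ⁻²: r² - 6r + 9 = 0
Factor: (r - 3)² = 0, so r = 3 (double root).
General solution: t(n) = (A + Bn)·3ⁿ

Characteristic: r² - 6r + 9 = 0, Roots: r = 3 (double root)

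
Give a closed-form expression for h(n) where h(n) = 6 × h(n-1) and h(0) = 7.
Recurrence: h(n) = 6 × h(n-1), initial: h(0) = 7.
Each term is 6 times the previous, so this is geometric with ratio 6. After n steps: h(n) = h(0)·6ⁿ = 7·6ⁿ.

h(n) = 7·6ⁿ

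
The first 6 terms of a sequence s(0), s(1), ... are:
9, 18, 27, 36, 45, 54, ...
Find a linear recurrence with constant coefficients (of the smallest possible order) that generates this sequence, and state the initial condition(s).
Look for the lowest-order linear relation among consecutive terms.
Observation: consecutive differences are constant (= 9).
Check at n=2: 1·18 + 9 = 27. ✓

s(n) = s(n-1) + 9, s(0) = 9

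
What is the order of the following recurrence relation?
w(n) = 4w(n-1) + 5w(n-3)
The order is the largest lag k for which w(n-k) appears. Here the deepest term is w(n-3), so the order is 3.

Order 3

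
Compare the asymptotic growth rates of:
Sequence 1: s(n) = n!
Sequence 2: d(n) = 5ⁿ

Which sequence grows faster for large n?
Comparing growth rates:
Growth-rate hierarchy: log n ≺ any polynomial ≺ any exponential cⁿ (c>1) ≺ n! ≺ nⁿ.
factorial dominates exponential base 5 asymptotically.

s(n) grows faster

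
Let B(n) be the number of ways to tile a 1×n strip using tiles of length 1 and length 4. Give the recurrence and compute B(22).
Condition on the last tile: it has length 1 (leaving a 1×(n-1) strip) or length 4 (leaving a 1×(n-4) strip), so B(n) = B(n-1) + B(n-4) (order-4 linear recurrence).
For 0 ≤ i < 4 only unit tiles fit, so B(i) = 1.
Iterating the recurrence: B(4) = 2, B(5) = 3, B(6) = 4, B(7) = 5, B(8) = 7, B(9) = 10, B(10) = 14, B(11) = 19, B(12) = 26, B(13) = 36, B(14) = 50, B(15) = 69, B(16) = 95, B(17) = 131, B(18) = 181, B(19) = 250, B(20) = 345, B(21) = 476, B(22) = 657.

B(n) = B(n-1) + B(n-4), with B(i) = 1 for 0 ≤ i < 4; B(22) = 657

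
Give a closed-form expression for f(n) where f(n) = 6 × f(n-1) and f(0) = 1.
Recurrence: f(n) = 6 × f(n-1), initial: f(0) = 1.
Each term is 6 times the previous, so this is geometric with ratio 6. After n steps: f(n) = f(0)·6ⁿ = 6ⁿ.

f(n) = 6ⁿ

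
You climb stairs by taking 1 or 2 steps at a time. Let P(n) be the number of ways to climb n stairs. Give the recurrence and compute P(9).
Condition on the size of the last step (1 to 2): before it there were n-1, …, n-2 stairs climbed, and these cases are disjoint, so P(n) = P(n-1) + P(n-2) (Fibonacci-type sequence).
Initial conditions by direct count (compositions of i into parts ≤ 2): P(1) = 1; P(2) = 2.
Iterating the recurrence: P(3) = 3, P(4) = 5, P(5) = 8, P(6) = 13, P(7) = 21, P(8) = 34, P(9) = 55.

P(n) = P(n-1) + P(n-2), P(1) = 1, P(2) = 2; P(9) = 55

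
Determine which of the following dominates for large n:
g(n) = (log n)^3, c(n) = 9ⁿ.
Comparing growth rates:
Growth-rate hierarchy: log n ≺ any polynomial ≺ any exponential cⁿ (c>1) ≺ n! ≺ nⁿ.
exponential base 9 dominates polylogarithmic (log n)^3 asymptotically.

c(n) grows faster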